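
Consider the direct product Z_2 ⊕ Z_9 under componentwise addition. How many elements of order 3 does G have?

An element (a,b) has order lcm(ord(a), ord(b)); count pairs with lcm equal to 3.
Enumerating gives 2 such elements.

2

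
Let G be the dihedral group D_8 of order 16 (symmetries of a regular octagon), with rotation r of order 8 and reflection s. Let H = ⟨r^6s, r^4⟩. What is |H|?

4

|⟨r^6s⟩| = 2 and |⟨r^4⟩| = 2, so |H| is a multiple of lcm(2, 2) = 2 and divides |G| = 16.
Closing under the operation: H = {e, r^4, r^2s, r^6s}, so |H| = 4.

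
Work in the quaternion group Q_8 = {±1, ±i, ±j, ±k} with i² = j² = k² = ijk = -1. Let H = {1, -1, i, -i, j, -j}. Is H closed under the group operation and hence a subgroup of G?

No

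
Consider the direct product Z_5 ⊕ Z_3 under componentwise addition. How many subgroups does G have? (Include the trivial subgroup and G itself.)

4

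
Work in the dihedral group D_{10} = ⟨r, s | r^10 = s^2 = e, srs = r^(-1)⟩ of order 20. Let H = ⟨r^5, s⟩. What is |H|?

4

|⟨r^5⟩| = 2 and |⟨s⟩| = 2, so |H| is a multiple of lcm(2, 2) = 2 and divides |G| = 20.
Closing under the operation: H = {e, r^5, s, r^5s}, so |H| = 4.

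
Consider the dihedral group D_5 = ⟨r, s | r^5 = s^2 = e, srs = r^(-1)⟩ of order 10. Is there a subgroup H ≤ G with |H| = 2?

2 | 10. A subgroup of order 2 is {e, r^2s}.

Yes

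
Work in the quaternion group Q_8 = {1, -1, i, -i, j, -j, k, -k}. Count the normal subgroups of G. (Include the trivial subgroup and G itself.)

G has 6 subgroups. Checking conjugation-invariance by order — order 1: 1/1 normal; order 2: 1/1 normal; order 4: 3/3 normal; order 8: 1/1 normal.
Total normal subgroups: 6.

6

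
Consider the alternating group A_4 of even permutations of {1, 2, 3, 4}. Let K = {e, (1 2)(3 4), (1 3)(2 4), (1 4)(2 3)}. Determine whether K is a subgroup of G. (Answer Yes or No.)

Yes

|K| = 4 divides |G| = 12, consistent with Lagrange.
K contains the identity, every element's inverse is in K, and K is closed under ∘: it is a subgroup.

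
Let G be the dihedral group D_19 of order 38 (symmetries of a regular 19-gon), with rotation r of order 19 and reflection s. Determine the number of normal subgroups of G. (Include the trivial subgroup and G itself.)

3

G has 22 subgroups. Checking conjugation-invariance by order — order 1: 1/1 normal; order 2: 0/19 normal; order 19: 1/1 normal; order 38: 1/1 normal.
Total normal subgroups: 3.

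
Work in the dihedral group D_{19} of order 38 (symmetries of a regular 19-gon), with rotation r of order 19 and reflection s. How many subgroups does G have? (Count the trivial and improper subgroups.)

|G| = 38, so by Lagrange every subgroup order divides 38. Divisors: 1, 2, 19, 38.
Subgroups by order — order 1: 1; order 2: 19; order 19: 1; order 38: 1.
Total: 1 + 19 + 1 + 1 = 22.

22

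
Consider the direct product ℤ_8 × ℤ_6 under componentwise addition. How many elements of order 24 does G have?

16

An element (a,b) has order lcm(ord(a), ord(b)); count pairs with lcm equal to 24.
Enumerating gives 16 such elements.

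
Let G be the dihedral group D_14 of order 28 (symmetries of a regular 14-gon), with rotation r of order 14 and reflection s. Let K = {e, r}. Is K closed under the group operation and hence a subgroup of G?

r ∈ K but its inverse r^13 ∉ K, so K is not a subgroup.

No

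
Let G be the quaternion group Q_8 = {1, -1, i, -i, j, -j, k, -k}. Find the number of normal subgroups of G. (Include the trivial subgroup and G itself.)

G has 6 subgroups. Checking conjugation-invariance by order — order 1: 1/1 normal; order 2: 1/1 normal; order 4: 3/3 normal; order 8: 1/1 normal.
Total normal subgroups: 6.

6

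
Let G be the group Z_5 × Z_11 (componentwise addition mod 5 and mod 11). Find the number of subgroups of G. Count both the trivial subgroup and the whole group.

|G| = 55, so by Lagrange every subgroup order divides 55. Divisors: 1, 5, 11, 55.
Subgroups by order — order 1: 1; order 5: 1; order 11: 1; order 55: 1.
Total: 1 + 1 + 1 + 1 = 4.

4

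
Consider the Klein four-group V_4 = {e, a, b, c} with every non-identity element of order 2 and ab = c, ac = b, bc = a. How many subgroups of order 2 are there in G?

3

|G| = 4 and 2 | 4, so subgroups of order 2 are possible by Lagrange.
The subgroups of order 2 are: {e, a}; {e, b}; {e, c}.
So G has 3 subgroups of order 2.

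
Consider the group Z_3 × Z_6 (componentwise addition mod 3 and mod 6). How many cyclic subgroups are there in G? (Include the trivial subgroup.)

Group the elements of G by the cyclic subgroup they generate; each cyclic subgroup of order d accounts for φ(d) elements.
Cyclic subgroups by order — order 1: 1; order 2: 1; order 3: 4; order 6: 4.
Total: 10.

10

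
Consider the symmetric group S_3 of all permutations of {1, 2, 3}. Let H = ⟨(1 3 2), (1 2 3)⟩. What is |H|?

3

|⟨(1 3 2)⟩| = 3 and |⟨(1 2 3)⟩| = 3, so |H| is a multiple of lcm(3, 3) = 3 and divides |G| = 6.
Closing under the operation: H = {e, (1 2 3), (1 3 2)}, so |H| = 3.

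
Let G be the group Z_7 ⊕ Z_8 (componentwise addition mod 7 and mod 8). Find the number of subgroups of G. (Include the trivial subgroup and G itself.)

|G| = 56, so by Lagrange every subgroup order divides 56. Divisors: 1, 2, 4, 7, 8, 14, 28, 56.
Subgroups by order — order 1: 1; order 2: 1; order 4: 1; order 7: 1; order 8: 1; order 14: 1; order 28: 1; order 56: 1.
Total: 1 + 1 + 1 + 1 + 1 + 1 + 1 + 1 = 8.

8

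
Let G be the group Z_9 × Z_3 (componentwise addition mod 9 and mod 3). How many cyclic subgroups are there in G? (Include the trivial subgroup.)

A cyclic subgroup of order d is generated by each of its φ(d) elements of order d, so the cyclic subgroups of order d number (#elements of order d)/φ(d).
Cyclic subgroups by order — order 1: 1; order 3: 4; order 9: 3.
Total: 8.

8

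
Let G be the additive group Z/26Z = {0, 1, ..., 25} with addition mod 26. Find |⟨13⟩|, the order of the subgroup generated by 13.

2

In Z/26Z, the order of an element a is n/gcd(a, n).
gcd(13, 26) = 13, so |⟨13⟩| = 26/13 = 2.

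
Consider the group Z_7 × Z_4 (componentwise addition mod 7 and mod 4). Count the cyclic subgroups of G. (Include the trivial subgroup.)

6

A cyclic subgroup of order d is generated by each of its φ(d) elements of order d, so the cyclic subgroups of order d number (#elements of order d)/φ(d).
Cyclic subgroups by order — order 1: 1; order 2: 1; order 4: 1; order 7: 1; order 14: 1; order 28: 1.
Total: 6.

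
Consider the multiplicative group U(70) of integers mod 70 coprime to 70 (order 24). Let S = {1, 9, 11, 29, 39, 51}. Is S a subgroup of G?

|S| = 6 divides |G| = 24, consistent with Lagrange.
S contains the identity, every element's inverse is in S, and S is closed under ·: it is a subgroup.
In fact S = ⟨39⟩.

Yes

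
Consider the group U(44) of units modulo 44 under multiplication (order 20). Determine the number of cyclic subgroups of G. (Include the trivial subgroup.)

8

A cyclic subgroup of order d is generated by each of its φ(d) elements of order d, so the cyclic subgroups of order d number (#elements of order d)/φ(d).
Cyclic subgroups by order — order 1: 1; order 2: 3; order 5: 1; order 10: 3.
Total: 8.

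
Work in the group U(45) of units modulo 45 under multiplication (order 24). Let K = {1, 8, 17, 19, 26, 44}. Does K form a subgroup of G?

No

Closure fails: 8 · 44 = 37 ∉ K. So K is not a subgroup.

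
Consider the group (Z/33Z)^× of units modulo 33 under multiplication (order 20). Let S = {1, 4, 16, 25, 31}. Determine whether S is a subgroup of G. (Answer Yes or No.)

|S| = 5 divides |G| = 20, consistent with Lagrange.
S contains the identity, every element's inverse is in S, and S is closed under ·: it is a subgroup.
In fact S = ⟨16⟩.

Yes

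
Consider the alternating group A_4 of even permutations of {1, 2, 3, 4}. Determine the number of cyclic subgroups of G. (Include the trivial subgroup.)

Each element a generates a cyclic subgroup ⟨a⟩; distinct elements may generate the same one (a cyclic group of order d has φ(d) generators).
Cyclic subgroups by order — order 1: 1; order 2: 3; order 3: 4.
Total: 8.

8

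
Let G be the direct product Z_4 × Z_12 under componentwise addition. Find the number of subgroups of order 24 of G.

|G| = 48 and 24 | 48, so subgroups of order 24 are possible by Lagrange.
The subgroups of order 24 are: {(0,0), (0,1), (0,2), (0,3), (0,4), (0,5), (0,6), (0,7), (0,8), (0,9), (0,10), (0,11), (2,0), (2,1), (2,2), (2,3), (2,4), (2,5), (2,6), (2,7), (2,8), (2,9), (2,10), (2,11)}; {(0,0), (0,2), (0,4), (0,6), (0,8), (0,10), (1,0), (1,2), (1,4), (1,6), (1,8), (1,10), (2,0), (2,2), (2,4), (2,6), (2,8), (2,10), (3,0), (3,2), (3,4), (3,6), (3,8), (3,10)}; {(0,0), (0,2), (0,4), (0,6), (0,8), (0,10), (1,1), (1,3), (1,5), (1,7), (1,9), (1,11), (2,0), (2,2), (2,4), (2,6), (2,8), (2,10), (3,1), (3,3), (3,5), (3,7), (3,9), (3,11)}.
So G has 3 subgroups of order 24.

3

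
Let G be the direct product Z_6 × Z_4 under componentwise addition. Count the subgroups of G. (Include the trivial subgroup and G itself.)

16

|G| = 24, so by Lagrange every subgroup order divides 24. Divisors: 1, 2, 3, 4, 6, 8, 12, 24.
Subgroups by order — order 1: 1; order 2: 3; order 3: 1; order 4: 3; order 6: 3; order 8: 1; order 12: 3; order 24: 1.
Total: 1 + 3 + 1 + 3 + 3 + 1 + 3 + 1 = 16.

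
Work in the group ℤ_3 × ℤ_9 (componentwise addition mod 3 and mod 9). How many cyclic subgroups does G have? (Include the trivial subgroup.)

Group the elements of G by the cyclic subgroup they generate; each cyclic subgroup of order d accounts for φ(d) elements.
Cyclic subgroups by order — order 1: 1; order 3: 4; order 9: 3.
Total: 8.

8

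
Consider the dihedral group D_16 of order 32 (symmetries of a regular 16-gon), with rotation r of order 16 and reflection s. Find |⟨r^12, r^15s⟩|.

8

|⟨r^12⟩| = 4 and |⟨r^15s⟩| = 2, so |H| is a multiple of lcm(4, 2) = 4 and divides |G| = 32.
Closing under the operation: H = {e, r^4, r^8, r^12, r^3s, r^7s, r^11s, r^15s}, so |H| = 8.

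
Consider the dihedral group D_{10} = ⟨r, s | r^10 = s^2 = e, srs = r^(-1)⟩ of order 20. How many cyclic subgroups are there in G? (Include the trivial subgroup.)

Group the elements of G by the cyclic subgroup they generate; each cyclic subgroup of order d accounts for φ(d) elements.
Cyclic subgroups by order — order 1: 1; order 2: 11; order 5: 1; order 10: 1.
Total: 14.

14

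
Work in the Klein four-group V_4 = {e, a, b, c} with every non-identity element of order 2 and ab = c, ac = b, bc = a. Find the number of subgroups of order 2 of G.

3

|G| = 4 and 2 | 4, so subgroups of order 2 are possible by Lagrange.
The subgroups of order 2 are: {e, a}; {e, b}; {e, c}.
So G has 3 subgroups of order 2.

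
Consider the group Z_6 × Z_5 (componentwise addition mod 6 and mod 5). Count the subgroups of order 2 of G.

1

|G| = 30 and 2 | 30, so subgroups of order 2 are possible by Lagrange.
The subgroups of order 2 are: {(0,0), (3,0)}.
So G has 1 subgroup of order 2.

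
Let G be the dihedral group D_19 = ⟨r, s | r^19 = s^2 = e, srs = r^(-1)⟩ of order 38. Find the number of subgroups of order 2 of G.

19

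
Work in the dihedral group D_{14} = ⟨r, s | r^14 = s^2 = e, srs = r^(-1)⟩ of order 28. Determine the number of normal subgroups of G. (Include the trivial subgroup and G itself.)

7

G has 28 subgroups. Checking conjugation-invariance by order — order 1: 1/1 normal; order 2: 1/15 normal; order 4: 0/7 normal; order 7: 1/1 normal; order 14: 3/3 normal; order 28: 1/1 normal.
Total normal subgroups: 7.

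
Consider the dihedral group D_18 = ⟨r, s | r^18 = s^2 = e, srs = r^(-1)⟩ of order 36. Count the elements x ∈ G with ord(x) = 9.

The elements of order 9 are: r^2, r^4, r^8, r^10, r^14, r^16.
That's 6.

6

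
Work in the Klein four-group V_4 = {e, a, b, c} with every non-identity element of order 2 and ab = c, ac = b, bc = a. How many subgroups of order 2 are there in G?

|G| = 4 and 2 | 4, so subgroups of order 2 are possible by Lagrange.
The subgroups of order 2 are: {e, a}; {e, b}; {e, c}.
So G has 3 subgroups of order 2.

3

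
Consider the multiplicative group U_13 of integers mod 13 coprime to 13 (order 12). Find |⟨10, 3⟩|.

6

|⟨10⟩| = 6 and |⟨3⟩| = 3, so |H| is a multiple of lcm(6, 3) = 6 and divides |G| = 12.
Closing under the operation: H = {1, 3, 4, 9, 10, 12}, so |H| = 6.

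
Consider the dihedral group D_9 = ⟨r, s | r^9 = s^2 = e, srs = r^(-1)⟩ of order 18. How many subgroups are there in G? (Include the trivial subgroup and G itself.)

|G| = 18, so by Lagrange every subgroup order divides 18. Divisors: 1, 2, 3, 6, 9, 18.
Subgroups by order — order 1: 1; order 2: 9; order 3: 1; order 6: 3; order 9: 1; order 18: 1.
Total: 1 + 9 + 1 + 3 + 1 + 1 = 16.

16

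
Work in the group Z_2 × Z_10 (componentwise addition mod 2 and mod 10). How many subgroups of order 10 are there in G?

3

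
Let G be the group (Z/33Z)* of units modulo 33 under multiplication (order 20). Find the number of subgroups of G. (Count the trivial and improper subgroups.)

|G| = 20, so by Lagrange every subgroup order divides 20. Divisors: 1, 2, 4, 5, 10, 20.
Subgroups by order — order 1: 1; order 2: 3; order 4: 1; order 5: 1; order 10: 3; order 20: 1.
Total: 1 + 3 + 1 + 1 + 3 + 1 = 10.

10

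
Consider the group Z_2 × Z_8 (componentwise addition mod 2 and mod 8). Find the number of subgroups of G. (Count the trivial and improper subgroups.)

11

|G| = 16, so by Lagrange every subgroup order divides 16. Divisors: 1, 2, 4, 8, 16.
Subgroups by order — order 1: 1; order 2: 3; order 4: 3; order 8: 3; order 16: 1.
Total: 1 + 3 + 3 + 3 + 1 = 11.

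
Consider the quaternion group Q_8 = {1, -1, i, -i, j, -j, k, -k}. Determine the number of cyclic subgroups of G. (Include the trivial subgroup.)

Each element a generates a cyclic subgroup ⟨a⟩; distinct elements may generate the same one (a cyclic group of order d has φ(d) generators).
Cyclic subgroups by order — order 1: 1; order 2: 1; order 4: 3.
Total: 5.

5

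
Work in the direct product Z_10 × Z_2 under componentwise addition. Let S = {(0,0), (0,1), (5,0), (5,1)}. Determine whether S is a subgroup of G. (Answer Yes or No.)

Yes

|S| = 4 divides |G| = 20, consistent with Lagrange.
S contains the identity, every element's inverse is in S, and S is closed under +: it is a subgroup.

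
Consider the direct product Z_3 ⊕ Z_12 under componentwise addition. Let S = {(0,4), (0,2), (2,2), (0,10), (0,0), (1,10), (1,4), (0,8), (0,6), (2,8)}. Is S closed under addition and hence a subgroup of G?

|S| = 10 does not divide |G| = 36, so by Lagrange S is not a subgroup.

No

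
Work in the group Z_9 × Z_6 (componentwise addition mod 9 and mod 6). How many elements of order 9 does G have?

18

An element (a,b) has order lcm(ord(a), ord(b)); count pairs with lcm equal to 9.
Enumerating gives 18 such elements.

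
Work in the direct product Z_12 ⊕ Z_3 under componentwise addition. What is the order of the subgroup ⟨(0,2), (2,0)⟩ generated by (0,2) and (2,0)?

18

|⟨(0,2)⟩| = 3 and |⟨(2,0)⟩| = 6, so |H| is a multiple of lcm(3, 6) = 6 and divides |G| = 36.
Closing under the operation: H = {(0,0), (0,1), (0,2), (2,0), (2,1), (2,2), (4,0), (4,1), (4,2), (6,0), (6,1), (6,2), (8,0), (8,1), (8,2), (10,0), (10,1), (10,2)}, so |H| = 18.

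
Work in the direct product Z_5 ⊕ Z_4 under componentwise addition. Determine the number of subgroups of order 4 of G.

1

|G| = 20 and 4 | 20, so subgroups of order 4 are possible by Lagrange.
The subgroups of order 4 are: {(0,0), (0,1), (0,2), (0,3)}.
So G has 1 subgroup of order 4.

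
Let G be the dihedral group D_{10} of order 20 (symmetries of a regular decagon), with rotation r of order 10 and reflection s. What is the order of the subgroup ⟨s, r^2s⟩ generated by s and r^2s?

10

|⟨s⟩| = 2 and |⟨r^2s⟩| = 2, so |H| is a multiple of lcm(2, 2) = 2 and divides |G| = 20.
Closing under the operation: H = {e, r^2, r^4, r^6, r^8, s, r^2s, r^4s, r^6s, r^8s}, so |H| = 10.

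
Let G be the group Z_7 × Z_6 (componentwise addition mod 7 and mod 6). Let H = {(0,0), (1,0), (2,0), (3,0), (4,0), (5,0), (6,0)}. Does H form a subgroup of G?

|H| = 7 divides |G| = 42, consistent with Lagrange.
H contains the identity, every element's inverse is in H, and H is closed under +: it is a subgroup.
In fact H = ⟨(4,0)⟩.

Yes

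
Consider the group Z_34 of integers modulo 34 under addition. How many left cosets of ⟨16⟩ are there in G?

2

|⟨16⟩| = 17 and |G| = 34.
By Lagrange, [G : H] = |G|/|H| = 34/17 = 2.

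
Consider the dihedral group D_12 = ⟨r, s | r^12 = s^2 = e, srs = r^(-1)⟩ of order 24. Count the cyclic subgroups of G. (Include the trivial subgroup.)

A cyclic subgroup of order d is generated by each of its φ(d) elements of order d, so the cyclic subgroups of order d number (#elements of order d)/φ(d).
Cyclic subgroups by order — order 1: 1; order 2: 13; order 3: 1; order 4: 1; order 6: 1; order 12: 1.
Total: 18.

18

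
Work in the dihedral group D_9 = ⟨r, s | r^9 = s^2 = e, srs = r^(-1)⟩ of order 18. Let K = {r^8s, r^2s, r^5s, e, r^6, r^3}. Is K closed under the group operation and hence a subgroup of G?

Yes

|K| = 6 divides |G| = 18, consistent with Lagrange.
K contains the identity, every element's inverse is in K, and K is closed under ·: it is a subgroup.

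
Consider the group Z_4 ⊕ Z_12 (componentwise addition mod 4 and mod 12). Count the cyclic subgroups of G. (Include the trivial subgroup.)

Each element a generates a cyclic subgroup ⟨a⟩; distinct elements may generate the same one (a cyclic group of order d has φ(d) generators).
Cyclic subgroups by order — order 1: 1; order 2: 3; order 3: 1; order 4: 6; order 6: 3; order 12: 6.
Total: 20.

20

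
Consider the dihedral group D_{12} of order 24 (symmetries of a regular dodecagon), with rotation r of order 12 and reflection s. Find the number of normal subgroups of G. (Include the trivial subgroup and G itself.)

G has 34 subgroups. Checking conjugation-invariance by order — order 1: 1/1 normal; order 2: 1/13 normal; order 3: 1/1 normal; order 4: 1/7 normal; order 6: 1/5 normal; order 8: 0/3 normal; order 12: 3/3 normal; order 24: 1/1 normal.
Total normal subgroups: 9.

9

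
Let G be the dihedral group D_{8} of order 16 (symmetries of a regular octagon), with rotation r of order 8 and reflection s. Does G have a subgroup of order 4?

Yes

4 | 16. A subgroup of order 4 is {e, r^2, r^4, r^6}.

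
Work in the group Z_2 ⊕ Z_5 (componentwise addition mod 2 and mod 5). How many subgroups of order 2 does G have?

1

|G| = 10 and 2 | 10, so subgroups of order 2 are possible by Lagrange.
The subgroups of order 2 are: {(0,0), (1,0)}.
So G has 1 subgroup of order 2.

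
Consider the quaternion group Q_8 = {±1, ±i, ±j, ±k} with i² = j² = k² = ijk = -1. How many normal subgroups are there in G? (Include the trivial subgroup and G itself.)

6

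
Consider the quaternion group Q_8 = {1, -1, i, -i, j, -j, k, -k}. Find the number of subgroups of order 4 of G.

3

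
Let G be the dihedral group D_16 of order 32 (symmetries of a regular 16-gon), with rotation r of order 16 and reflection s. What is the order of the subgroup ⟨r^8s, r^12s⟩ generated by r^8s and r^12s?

|⟨r^8s⟩| = 2 and |⟨r^12s⟩| = 2, so |H| is a multiple of lcm(2, 2) = 2 and divides |G| = 32.
Closing under the operation: H = {e, r^4, r^8, r^12, s, r^4s, r^8s, r^12s}, so |H| = 8.

8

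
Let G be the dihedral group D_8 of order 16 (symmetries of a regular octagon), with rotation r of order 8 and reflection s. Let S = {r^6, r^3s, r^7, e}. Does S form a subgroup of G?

r^7 ∈ S but its inverse r ∉ S, so S is not a subgroup.

No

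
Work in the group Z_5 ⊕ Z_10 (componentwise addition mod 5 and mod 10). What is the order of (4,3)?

The order of (4,3) in Z_5 × Z_10 is lcm(ord(4) in Z_5, ord(3) in Z_10).
ord(4) = 5 and ord(3) = 10, so |⟨(4,3)⟩| = lcm(5, 10) = 10.

10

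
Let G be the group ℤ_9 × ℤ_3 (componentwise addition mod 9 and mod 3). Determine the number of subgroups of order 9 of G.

4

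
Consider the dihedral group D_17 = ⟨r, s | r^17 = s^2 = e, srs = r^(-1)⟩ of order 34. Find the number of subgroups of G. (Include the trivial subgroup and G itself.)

|G| = 34, so by Lagrange every subgroup order divides 34. Divisors: 1, 2, 17, 34.
Subgroups by order — order 1: 1; order 2: 17; order 17: 1; order 34: 1.
Total: 1 + 17 + 1 + 1 = 20.

20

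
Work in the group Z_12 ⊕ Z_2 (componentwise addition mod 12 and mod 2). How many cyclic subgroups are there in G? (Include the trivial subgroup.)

12

A cyclic subgroup of order d is generated by each of its φ(d) elements of order d, so the cyclic subgroups of order d number (#elements of order d)/φ(d).
Cyclic subgroups by order — order 1: 1; order 2: 3; order 3: 1; order 4: 2; order 6: 3; order 12: 2.
Total: 12.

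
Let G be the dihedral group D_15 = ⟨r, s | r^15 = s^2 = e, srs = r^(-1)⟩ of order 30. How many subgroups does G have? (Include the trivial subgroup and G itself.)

28

|G| = 30, so by Lagrange every subgroup order divides 30. Divisors: 1, 2, 3, 5, 6, 10, 15, 30.
Subgroups by order — order 1: 1; order 2: 15; order 3: 1; order 5: 1; order 6: 5; order 10: 3; order 15: 1; order 30: 1.
Total: 1 + 15 + 1 + 1 + 5 + 3 + 1 + 1 = 28.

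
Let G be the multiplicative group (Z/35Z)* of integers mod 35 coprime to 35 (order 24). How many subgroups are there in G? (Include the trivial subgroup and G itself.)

16

|G| = 24, so by Lagrange every subgroup order divides 24. Divisors: 1, 2, 3, 4, 6, 8, 12, 24.
Subgroups by order — order 1: 1; order 2: 3; order 3: 1; order 4: 3; order 6: 3; order 8: 1; order 12: 3; order 24: 1.
Total: 1 + 3 + 1 + 3 + 3 + 1 + 3 + 1 = 16.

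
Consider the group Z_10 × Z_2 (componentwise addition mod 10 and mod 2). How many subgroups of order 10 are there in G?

3

|G| = 20 and 10 | 20, so subgroups of order 10 are possible by Lagrange.
The subgroups of order 10 are: {(0,0), (0,1), (2,0), (2,1), (4,0), (4,1), (6,0), (6,1), (8,0), (8,1)}; {(0,0), (1,0), (2,0), (3,0), (4,0), (5,0), (6,0), (7,0), (8,0), (9,0)}; {(0,0), (1,1), (2,0), (3,1), (4,0), (5,1), (6,0), (7,1), (8,0), (9,1)}.
So G has 3 subgroups of order 10.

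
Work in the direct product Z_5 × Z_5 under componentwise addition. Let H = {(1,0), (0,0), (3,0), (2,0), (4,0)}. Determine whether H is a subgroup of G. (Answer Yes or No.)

Yes

|H| = 5 divides |G| = 25, consistent with Lagrange.
H contains the identity, every element's inverse is in H, and H is closed under +: it is a subgroup.
In fact H = ⟨(4,0)⟩.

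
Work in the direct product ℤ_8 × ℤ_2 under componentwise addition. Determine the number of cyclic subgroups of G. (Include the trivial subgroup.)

A cyclic subgroup of order d is generated by each of its φ(d) elements of order d, so the cyclic subgroups of order d number (#elements of order d)/φ(d).
Cyclic subgroups by order — order 1: 1; order 2: 3; order 4: 2; order 8: 2.
Total: 8.

8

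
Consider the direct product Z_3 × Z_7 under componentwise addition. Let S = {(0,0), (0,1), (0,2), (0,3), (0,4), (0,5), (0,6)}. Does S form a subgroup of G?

|S| = 7 divides |G| = 21, consistent with Lagrange.
S contains the identity, every element's inverse is in S, and S is closed under +: it is a subgroup.
In fact S = ⟨(0,1)⟩.

Yes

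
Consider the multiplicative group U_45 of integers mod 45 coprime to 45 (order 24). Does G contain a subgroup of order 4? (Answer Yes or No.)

4 | 24. A subgroup of order 4 is {1, 8, 17, 19}.

Yes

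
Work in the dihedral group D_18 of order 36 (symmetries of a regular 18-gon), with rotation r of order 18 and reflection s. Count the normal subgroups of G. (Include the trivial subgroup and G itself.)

G has 45 subgroups. Checking conjugation-invariance by order — order 1: 1/1 normal; order 2: 1/19 normal; order 3: 1/1 normal; order 4: 0/9 normal; order 6: 1/7 normal; order 9: 1/1 normal; order 12: 0/3 normal; order 18: 3/3 normal; order 36: 1/1 normal.
Total normal subgroups: 9.

9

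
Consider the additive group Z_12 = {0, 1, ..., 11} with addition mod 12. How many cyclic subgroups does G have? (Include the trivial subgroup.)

6

A cyclic subgroup of order d is generated by each of its φ(d) elements of order d, so the cyclic subgroups of order d number (#elements of order d)/φ(d).
Cyclic subgroups by order — order 1: 1; order 2: 1; order 3: 1; order 4: 1; order 6: 1; order 12: 1.
Total: 6.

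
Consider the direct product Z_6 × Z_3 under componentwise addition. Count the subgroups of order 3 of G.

|G| = 18 and 3 | 18, so subgroups of order 3 are possible by Lagrange.
The subgroups of order 3 are: {(0,0), (0,1), (0,2)}; {(0,0), (2,0), (4,0)}; {(0,0), (2,1), (4,2)}; {(0,0), (2,2), (4,1)}.
So G has 4 subgroups of order 3.

4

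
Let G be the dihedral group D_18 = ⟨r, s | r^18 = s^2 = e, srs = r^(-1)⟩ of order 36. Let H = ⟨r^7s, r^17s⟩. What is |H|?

18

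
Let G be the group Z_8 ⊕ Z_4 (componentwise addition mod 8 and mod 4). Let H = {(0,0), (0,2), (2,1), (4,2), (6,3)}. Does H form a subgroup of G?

No

|H| = 5 does not divide |G| = 32, so by Lagrange H is not a subgroup.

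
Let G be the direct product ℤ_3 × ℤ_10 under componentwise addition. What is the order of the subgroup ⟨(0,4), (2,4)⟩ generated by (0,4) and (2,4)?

|⟨(0,4)⟩| = 5 and |⟨(2,4)⟩| = 15, so |H| is a multiple of lcm(5, 15) = 15 and divides |G| = 30.
Closing under the operation: H = {(0,0), (0,2), (0,4), (0,6), (0,8), (1,0), (1,2), (1,4), (1,6), (1,8), (2,0), (2,2), (2,4), (2,6), (2,8)}, so |H| = 15.

15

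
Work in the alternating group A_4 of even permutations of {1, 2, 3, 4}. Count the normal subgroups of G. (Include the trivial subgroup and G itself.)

G has 10 subgroups. Checking conjugation-invariance by order — order 1: 1/1 normal; order 2: 0/3 normal; order 3: 0/4 normal; order 4: 1/1 normal; order 12: 1/1 normal.
Total normal subgroups: 3.

3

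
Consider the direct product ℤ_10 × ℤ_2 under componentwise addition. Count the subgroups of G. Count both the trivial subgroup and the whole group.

|G| = 20, so by Lagrange every subgroup order divides 20. Divisors: 1, 2, 4, 5, 10, 20.
Subgroups by order — order 1: 1; order 2: 3; order 4: 1; order 5: 1; order 10: 3; order 20: 1.
Total: 1 + 3 + 1 + 1 + 3 + 1 = 10.

10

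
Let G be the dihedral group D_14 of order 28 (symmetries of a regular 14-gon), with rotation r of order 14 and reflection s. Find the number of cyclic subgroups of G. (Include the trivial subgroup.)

18

Each element a generates a cyclic subgroup ⟨a⟩; distinct elements may generate the same one (a cyclic group of order d has φ(d) generators).
Cyclic subgroups by order — order 1: 1; order 2: 15; order 7: 1; order 14: 1.
Total: 18.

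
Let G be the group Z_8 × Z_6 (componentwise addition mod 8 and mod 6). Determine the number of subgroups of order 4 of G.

3

|G| = 48 and 4 | 48, so subgroups of order 4 are possible by Lagrange.
The subgroups of order 4 are: {(0,0), (0,3), (4,0), (4,3)}; {(0,0), (2,0), (4,0), (6,0)}; {(0,0), (2,3), (4,0), (6,3)}.
So G has 3 subgroups of order 4.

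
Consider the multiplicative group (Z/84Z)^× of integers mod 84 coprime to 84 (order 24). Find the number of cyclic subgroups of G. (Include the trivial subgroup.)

Each element a generates a cyclic subgroup ⟨a⟩; distinct elements may generate the same one (a cyclic group of order d has φ(d) generators).
Cyclic subgroups by order — order 1: 1; order 2: 7; order 3: 1; order 6: 7.
Total: 16.

16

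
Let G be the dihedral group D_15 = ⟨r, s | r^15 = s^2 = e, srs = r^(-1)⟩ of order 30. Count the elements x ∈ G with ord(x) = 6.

0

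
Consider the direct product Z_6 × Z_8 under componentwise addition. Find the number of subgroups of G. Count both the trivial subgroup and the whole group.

22

|G| = 48, so by Lagrange every subgroup order divides 48. Divisors: 1, 2, 3, 4, 6, 8, 12, 16, 24, 48.
Subgroups by order — order 1: 1; order 2: 3; order 3: 1; order 4: 3; order 6: 3; order 8: 3; order 12: 3; order 16: 1; order 24: 3; order 48: 1.
Total: 1 + 3 + 1 + 3 + 3 + 3 + 3 + 1 + 3 + 1 = 22.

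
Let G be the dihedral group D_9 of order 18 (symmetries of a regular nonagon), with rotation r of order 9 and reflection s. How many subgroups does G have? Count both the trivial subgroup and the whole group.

|G| = 18, so by Lagrange every subgroup order divides 18. Divisors: 1, 2, 3, 6, 9, 18.
Subgroups by order — order 1: 1; order 2: 9; order 3: 1; order 6: 3; order 9: 1; order 18: 1.
Total: 1 + 9 + 1 + 3 + 1 + 1 = 16.

16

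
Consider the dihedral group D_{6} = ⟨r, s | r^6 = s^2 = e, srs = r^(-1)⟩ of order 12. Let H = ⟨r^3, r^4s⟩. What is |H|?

4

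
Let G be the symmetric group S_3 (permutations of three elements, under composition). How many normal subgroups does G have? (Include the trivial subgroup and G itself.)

3

G has 6 subgroups. Checking conjugation-invariance by order — order 1: 1/1 normal; order 2: 0/3 normal; order 3: 1/1 normal; order 6: 1/1 normal.
Total normal subgroups: 3.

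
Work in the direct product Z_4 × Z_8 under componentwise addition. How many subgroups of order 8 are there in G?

|G| = 32 and 8 | 32, so subgroups of order 8 are possible by Lagrange.
The subgroups of order 8 are: {(0,0), (0,1), (0,2), (0,3), (0,4), (0,5), (0,6), (0,7)}; {(0,0), (0,2), (0,4), (0,6), (2,0), (2,2), (2,4), (2,6)}; {(0,0), (0,2), (0,4), (0,6), (2,1), (2,3), (2,5), (2,7)}; {(0,0), (0,4), (1,0), (1,4), (2,0), (2,4), (3,0), (3,4)}; … (7 in all).
So G has 7 subgroups of order 8.

7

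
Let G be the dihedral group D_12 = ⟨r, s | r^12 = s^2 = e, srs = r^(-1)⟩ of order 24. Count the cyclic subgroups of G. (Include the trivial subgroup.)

Each element a generates a cyclic subgroup ⟨a⟩; distinct elements may generate the same one (a cyclic group of order d has φ(d) generators).
Cyclic subgroups by order — order 1: 1; order 2: 13; order 3: 1; order 4: 1; order 6: 1; order 12: 1.
Total: 18.

18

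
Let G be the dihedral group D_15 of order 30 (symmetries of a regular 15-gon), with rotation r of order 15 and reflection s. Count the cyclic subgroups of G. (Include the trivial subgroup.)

19

Group the elements of G by the cyclic subgroup they generate; each cyclic subgroup of order d accounts for φ(d) elements.
Cyclic subgroups by order — order 1: 1; order 2: 15; order 3: 1; order 5: 1; order 15: 1.
Total: 19.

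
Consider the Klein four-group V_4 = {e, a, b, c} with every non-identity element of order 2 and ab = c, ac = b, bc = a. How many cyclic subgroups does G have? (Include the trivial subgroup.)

4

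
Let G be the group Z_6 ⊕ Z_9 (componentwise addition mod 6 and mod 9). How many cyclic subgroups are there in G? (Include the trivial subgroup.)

A cyclic subgroup of order d is generated by each of its φ(d) elements of order d, so the cyclic subgroups of order d number (#elements of order d)/φ(d).
Cyclic subgroups by order — order 1: 1; order 2: 1; order 3: 4; order 6: 4; order 9: 3; order 18: 3.
Total: 16.

16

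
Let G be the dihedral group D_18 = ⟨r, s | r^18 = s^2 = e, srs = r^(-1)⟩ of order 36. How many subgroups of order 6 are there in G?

7

|G| = 36 and 6 | 36, so subgroups of order 6 are possible by Lagrange.
The subgroups of order 6 are: {e, r^6, r^12, r^4s, r^10s, r^16s}; {e, r^6, r^12, r^5s, r^11s, r^17s}; {e, r^6, r^12, s, r^6s, r^12s}; {e, r^6, r^12, rs, r^7s, r^13s}; … (7 in all).
So G has 7 subgroups of order 6.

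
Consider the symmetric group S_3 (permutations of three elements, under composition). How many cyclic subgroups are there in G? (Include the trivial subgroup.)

A cyclic subgroup of order d is generated by each of its φ(d) elements of order d, so the cyclic subgroups of order d number (#elements of order d)/φ(d).
Cyclic subgroups by order — order 1: 1; order 2: 3; order 3: 1.
Total: 5.

5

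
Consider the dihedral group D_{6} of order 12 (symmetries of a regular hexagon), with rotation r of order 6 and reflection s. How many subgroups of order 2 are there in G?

7

|G| = 12 and 2 | 12, so subgroups of order 2 are possible by Lagrange.
The subgroups of order 2 are: {e, r^2s}; {e, r^3}; {e, r^3s}; {e, r^4s}; … (7 in all).
So G has 7 subgroups of order 2.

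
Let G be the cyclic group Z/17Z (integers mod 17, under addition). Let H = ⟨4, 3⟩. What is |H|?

|⟨4⟩| = 17 and |⟨3⟩| = 17, so |H| is a multiple of lcm(17, 17) = 17 and divides |G| = 17.
Closing {4, 3} under the group operation gives all of G, so |H| = 17.

17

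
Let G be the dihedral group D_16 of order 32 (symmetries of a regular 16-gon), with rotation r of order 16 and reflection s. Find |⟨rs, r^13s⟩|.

|⟨rs⟩| = 2 and |⟨r^13s⟩| = 2, so |H| is a multiple of lcm(2, 2) = 2 and divides |G| = 32.
Closing under the operation: H = {e, r^4, r^8, r^12, rs, r^5s, r^9s, r^13s}, so |H| = 8.

8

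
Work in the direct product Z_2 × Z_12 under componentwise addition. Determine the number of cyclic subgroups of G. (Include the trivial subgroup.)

Each element a generates a cyclic subgroup ⟨a⟩; distinct elements may generate the same one (a cyclic group of order d has φ(d) generators).
Cyclic subgroups by order — order 1: 1; order 2: 3; order 3: 1; order 4: 2; order 6: 3; order 12: 2.
Total: 12.

12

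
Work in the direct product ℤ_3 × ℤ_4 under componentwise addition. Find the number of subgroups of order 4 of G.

1

|G| = 12 and 4 | 12, so subgroups of order 4 are possible by Lagrange.
The subgroups of order 4 are: {(0,0), (0,1), (0,2), (0,3)}.
So G has 1 subgroup of order 4.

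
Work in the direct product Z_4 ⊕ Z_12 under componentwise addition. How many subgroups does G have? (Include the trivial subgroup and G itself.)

30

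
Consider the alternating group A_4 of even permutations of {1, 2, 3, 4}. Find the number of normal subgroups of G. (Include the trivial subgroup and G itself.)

G has 10 subgroups. Checking conjugation-invariance by order — order 1: 1/1 normal; order 2: 0/3 normal; order 3: 0/4 normal; order 4: 1/1 normal; order 12: 1/1 normal.
Total normal subgroups: 3.

3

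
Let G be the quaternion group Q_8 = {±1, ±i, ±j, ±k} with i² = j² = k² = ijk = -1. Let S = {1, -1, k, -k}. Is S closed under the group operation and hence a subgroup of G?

Yes

|S| = 4 divides |G| = 8, consistent with Lagrange.
S contains the identity, every element's inverse is in S, and S is closed under ·: it is a subgroup.
In fact S = ⟨-k⟩.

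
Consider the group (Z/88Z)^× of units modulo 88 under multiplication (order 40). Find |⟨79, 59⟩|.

|⟨79⟩| = 10 and |⟨59⟩| = 10, so |H| is a multiple of lcm(10, 10) = 10 and divides |G| = 40.
Closing under the operation: H = {1, 3, 7, 9, 13, 21, 25, 27, 29, 39, 49, 59, 61, 63, 67, 75, 79, 81, 85, 87}, so |H| = 20.

20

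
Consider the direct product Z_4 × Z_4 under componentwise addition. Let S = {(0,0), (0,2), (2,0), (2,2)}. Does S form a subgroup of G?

|S| = 4 divides |G| = 16, consistent with Lagrange.
S contains the identity, every element's inverse is in S, and S is closed under +: it is a subgroup.

Yes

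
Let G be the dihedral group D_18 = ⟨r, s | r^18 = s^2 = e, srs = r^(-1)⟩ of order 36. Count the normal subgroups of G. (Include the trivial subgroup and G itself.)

G has 45 subgroups. Checking conjugation-invariance by order — order 1: 1/1 normal; order 2: 1/19 normal; order 3: 1/1 normal; order 4: 0/9 normal; order 6: 1/7 normal; order 9: 1/1 normal; order 12: 0/3 normal; order 18: 3/3 normal; order 36: 1/1 normal.
Total normal subgroups: 9.

9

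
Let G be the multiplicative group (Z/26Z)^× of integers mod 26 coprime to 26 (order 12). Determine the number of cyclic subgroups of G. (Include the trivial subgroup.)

Each element a generates a cyclic subgroup ⟨a⟩; distinct elements may generate the same one (a cyclic group of order d has φ(d) generators).
Cyclic subgroups by order — order 1: 1; order 2: 1; order 3: 1; order 4: 1; order 6: 1; order 12: 1.
Total: 6.

6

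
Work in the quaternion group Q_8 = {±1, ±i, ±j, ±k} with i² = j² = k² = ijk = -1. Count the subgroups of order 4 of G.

|G| = 8 and 4 | 8, so subgroups of order 4 are possible by Lagrange.
The subgroups of order 4 are: {1, -1, i, -i}; {1, -1, j, -j}; {1, -1, k, -k}.
So G has 3 subgroups of order 4.

3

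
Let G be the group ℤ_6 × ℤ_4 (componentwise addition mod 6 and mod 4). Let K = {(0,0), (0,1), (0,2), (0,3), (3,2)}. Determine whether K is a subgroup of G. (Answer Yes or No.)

No

|K| = 5 does not divide |G| = 24, so by Lagrange K is not a subgroup.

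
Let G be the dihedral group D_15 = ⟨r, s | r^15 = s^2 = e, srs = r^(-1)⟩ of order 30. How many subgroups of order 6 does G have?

5

|G| = 30 and 6 | 30, so subgroups of order 6 are possible by Lagrange.
The subgroups of order 6 are: {e, r^5, r^10, s, r^5s, r^10s}; {e, r^5, r^10, rs, r^6s, r^11s}; {e, r^5, r^10, r^2s, r^7s, r^12s}; {e, r^5, r^10, r^3s, r^8s, r^13s}; … (5 in all).
So G has 5 subgroups of order 6.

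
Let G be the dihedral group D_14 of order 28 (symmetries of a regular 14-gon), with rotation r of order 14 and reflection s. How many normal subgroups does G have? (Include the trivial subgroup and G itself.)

7

G has 28 subgroups. Checking conjugation-invariance by order — order 1: 1/1 normal; order 2: 1/15 normal; order 4: 0/7 normal; order 7: 1/1 normal; order 14: 3/3 normal; order 28: 1/1 normal.
Total normal subgroups: 7.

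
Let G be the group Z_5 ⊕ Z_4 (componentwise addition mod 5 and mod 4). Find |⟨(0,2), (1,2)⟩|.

10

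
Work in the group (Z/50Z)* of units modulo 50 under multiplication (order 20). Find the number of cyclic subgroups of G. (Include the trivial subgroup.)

6

A cyclic subgroup of order d is generated by each of its φ(d) elements of order d, so the cyclic subgroups of order d number (#elements of order d)/φ(d).
Cyclic subgroups by order — order 1: 1; order 2: 1; order 4: 1; order 5: 1; order 10: 1; order 20: 1.
Total: 6.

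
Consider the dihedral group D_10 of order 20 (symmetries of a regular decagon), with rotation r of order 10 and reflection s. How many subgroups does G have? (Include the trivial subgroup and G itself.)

|G| = 20, so by Lagrange every subgroup order divides 20. Divisors: 1, 2, 4, 5, 10, 20.
Subgroups by order — order 1: 1; order 2: 11; order 4: 5; order 5: 1; order 10: 3; order 20: 1.
Total: 1 + 11 + 5 + 1 + 3 + 1 = 22.

22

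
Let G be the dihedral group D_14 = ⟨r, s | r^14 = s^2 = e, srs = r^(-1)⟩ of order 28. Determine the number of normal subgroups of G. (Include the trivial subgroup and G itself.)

G has 28 subgroups. Checking conjugation-invariance by order — order 1: 1/1 normal; order 2: 1/15 normal; order 4: 0/7 normal; order 7: 1/1 normal; order 14: 3/3 normal; order 28: 1/1 normal.
Total normal subgroups: 7.

7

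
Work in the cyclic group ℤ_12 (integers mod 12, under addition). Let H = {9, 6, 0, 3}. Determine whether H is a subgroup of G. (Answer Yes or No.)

|H| = 4 divides |G| = 12, consistent with Lagrange.
H contains the identity, every element's inverse is in H, and H is closed under +: it is a subgroup.
In fact H = ⟨9⟩.

Yes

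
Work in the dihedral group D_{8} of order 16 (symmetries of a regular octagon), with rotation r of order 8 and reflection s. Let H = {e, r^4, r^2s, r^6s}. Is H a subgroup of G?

|H| = 4 divides |G| = 16, consistent with Lagrange.
H contains the identity, every element's inverse is in H, and H is closed under ·: it is a subgroup.

Yes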